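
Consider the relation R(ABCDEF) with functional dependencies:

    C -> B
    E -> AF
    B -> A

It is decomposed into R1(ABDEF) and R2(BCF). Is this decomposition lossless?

No

Common attributes: R1 ∩ R2 = {BF}.
Closure of {BF}: B → A applies, adding A. So (BF)⁺ = {ABF}.
The closure contains neither all of R1 = {ABDEF} nor all of R2 = {BCF}, so the common attributes are not a superkey of either fragment. The join is lossy.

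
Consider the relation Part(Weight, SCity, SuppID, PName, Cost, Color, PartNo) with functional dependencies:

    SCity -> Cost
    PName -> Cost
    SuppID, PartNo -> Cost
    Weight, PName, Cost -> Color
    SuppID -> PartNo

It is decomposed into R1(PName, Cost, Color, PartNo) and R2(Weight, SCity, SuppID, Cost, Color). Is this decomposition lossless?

No

Common attributes: R1 ∩ R2 = {Cost, Color}.
No dependency enlarges {Cost, Color}, so (Cost, Color)⁺ = {Cost, Color}.
The closure contains neither all of R1 = {PName, Cost, Color, PartNo} nor all of R2 = {Weight, SCity, SuppID, Cost, Color}, so the common attributes are not a superkey of either fragment. The join is lossy.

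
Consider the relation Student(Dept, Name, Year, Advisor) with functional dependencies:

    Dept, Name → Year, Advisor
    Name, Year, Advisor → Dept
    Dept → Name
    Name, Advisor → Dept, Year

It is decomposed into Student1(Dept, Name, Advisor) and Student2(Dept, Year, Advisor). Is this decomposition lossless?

Yes

Common attributes: Student1 ∩ Student2 = {Dept, Advisor}.
Closure of {Dept, Advisor}: Dept → Name applies, adding Name; Name, Advisor → Dept, Year applies, adding Year. So (Dept, Advisor)⁺ = {Dept, Name, Year, Advisor}.
This closure contains every attribute of Student1, so Student1 ∩ Student2 → Student1. The join is lossless.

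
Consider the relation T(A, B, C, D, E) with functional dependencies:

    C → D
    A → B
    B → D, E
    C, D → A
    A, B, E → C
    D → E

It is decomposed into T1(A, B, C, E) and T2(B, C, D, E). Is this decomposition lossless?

Yes

Common attributes: T1 ∩ T2 = {B, C, E}.
Closure of {B, C, E}: C → D applies, adding D; C, D → A applies, adding A. So (B, C, E)⁺ = {A, B, C, D, E}.
This closure contains every attribute of T1, so T1 ∩ T2 → T1. The join is lossless.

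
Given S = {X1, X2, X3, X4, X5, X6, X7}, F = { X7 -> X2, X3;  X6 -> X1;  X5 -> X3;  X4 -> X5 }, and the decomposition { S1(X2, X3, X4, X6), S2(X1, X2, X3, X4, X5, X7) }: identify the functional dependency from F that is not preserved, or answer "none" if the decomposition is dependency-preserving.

Check X6 → X1: no single fragment contains all of {X1, X6}, and the restricted closure of {X6} across the fragments never reaches {X1}.
X7 → X2, X3 is preserved.
X5 → X3 is preserved.
X4 → X5 is preserved.

X6 -> X1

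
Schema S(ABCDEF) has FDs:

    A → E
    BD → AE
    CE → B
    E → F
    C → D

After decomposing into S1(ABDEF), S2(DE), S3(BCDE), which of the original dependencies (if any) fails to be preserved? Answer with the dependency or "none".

none

A → E lies within S1.
BD → AE lies within S1.
CE → B lies within S3.
E → F lies within S1.
C → D lies within S3.
Every dependency is enforceable on the fragments, so the decomposition is dependency-preserving.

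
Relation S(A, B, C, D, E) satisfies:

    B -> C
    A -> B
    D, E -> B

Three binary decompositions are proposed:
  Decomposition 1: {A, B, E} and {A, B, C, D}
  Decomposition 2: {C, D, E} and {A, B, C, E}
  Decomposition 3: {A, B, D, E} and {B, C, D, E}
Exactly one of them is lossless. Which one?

Decomposition 3

Decomposition 1: common = {A, B}, closure = {A, B, C} → lossy.
Decomposition 2: common = {C, E}, closure = {C, E} → lossy.
Decomposition 3: common = {B, D, E}, closure = {B, C, D, E} → lossless.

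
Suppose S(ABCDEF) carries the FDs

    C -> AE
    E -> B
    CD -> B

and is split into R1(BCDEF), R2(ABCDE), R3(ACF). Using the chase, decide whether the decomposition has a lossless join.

Yes

Chase test. Columns are ABCDEF; row i has aⱼ where attribute j ∈ Ri, else bᵢⱼ.
Initial tableau (one row per fragment):
  row 1: b11 a2 a3 a4 a5 a6
  row 2: a1 a2 a3 a4 a5 b26
  row 3: a1 b32 a3 b34 b35 a6
Rows 1 and 2 agree on C; apply C→AE and equate their AE entries.
Rows 1 and 3 agree on C; apply C→AE and equate their AE entries.
Rows 1 and 3 agree on E; apply E→B and equate their B entries.
Row 1 is now all distinguished symbols — the join is lossless.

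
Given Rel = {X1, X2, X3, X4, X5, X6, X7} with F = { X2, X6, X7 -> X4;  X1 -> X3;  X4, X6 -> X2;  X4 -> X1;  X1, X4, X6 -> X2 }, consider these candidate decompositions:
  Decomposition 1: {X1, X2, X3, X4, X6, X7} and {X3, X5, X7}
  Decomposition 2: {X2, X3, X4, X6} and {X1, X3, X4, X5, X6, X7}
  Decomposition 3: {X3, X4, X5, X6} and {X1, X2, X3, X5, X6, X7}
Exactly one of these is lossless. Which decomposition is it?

Decomposition 2

Decomposition 1: common = {X3, X7}, closure = {X3, X7} → lossy.
Decomposition 2: common = {X3, X4, X6}, closure = {X1, X2, X3, X4, X6} → lossless.
Decomposition 3: common = {X3, X5, X6}, closure = {X3, X5, X6} → lossy.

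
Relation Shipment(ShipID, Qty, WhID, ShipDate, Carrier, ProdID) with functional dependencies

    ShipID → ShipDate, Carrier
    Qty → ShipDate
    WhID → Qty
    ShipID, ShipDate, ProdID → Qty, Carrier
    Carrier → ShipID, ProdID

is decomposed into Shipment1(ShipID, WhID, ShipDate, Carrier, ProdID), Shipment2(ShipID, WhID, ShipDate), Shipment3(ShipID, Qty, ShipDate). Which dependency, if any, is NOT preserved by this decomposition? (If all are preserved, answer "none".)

Check WhID → Qty: no single fragment contains all of {Qty, WhID}, and the restricted closure of {WhID} across the fragments never reaches {Qty}.
ShipID → ShipDate, Carrier is preserved.
Qty → ShipDate is preserved.
ShipID, ShipDate, ProdID → Qty, Carrier is preserved.
Carrier → ShipID, ProdID is preserved.

WhID → Qty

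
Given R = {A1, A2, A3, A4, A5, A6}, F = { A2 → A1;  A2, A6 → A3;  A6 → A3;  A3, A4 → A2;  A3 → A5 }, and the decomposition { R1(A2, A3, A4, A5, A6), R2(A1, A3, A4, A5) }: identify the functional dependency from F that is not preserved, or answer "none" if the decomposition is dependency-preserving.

Check A2 → A1: no single fragment contains all of {A1, A2}, and the restricted closure of {A2} across the fragments never reaches {A1}.
A2, A6 → A3 is preserved.
A6 → A3 is preserved.
A3, A4 → A2 is preserved.
A3 → A5 is preserved.

A2 → A1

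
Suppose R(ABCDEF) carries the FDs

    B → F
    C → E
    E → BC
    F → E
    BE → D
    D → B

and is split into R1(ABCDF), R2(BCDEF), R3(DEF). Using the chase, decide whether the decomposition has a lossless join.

Chase test. Columns are ABCDEF; row i has aⱼ where attribute j ∈ Ri, else bᵢⱼ.
Initial tableau (one row per fragment):
  row 1: a1 a2 a3 a4 b15 a6
  row 2: b21 a2 a3 a4 a5 a6
  row 3: b31 b32 b33 a4 a5 a6
Rows 1 and 2 agree on C; apply C→E and equate their E entries.
Rows 1 and 3 agree on E; apply E→BC and equate their BC entries.
Row 1 is now all distinguished symbols — the join is lossless.

Yes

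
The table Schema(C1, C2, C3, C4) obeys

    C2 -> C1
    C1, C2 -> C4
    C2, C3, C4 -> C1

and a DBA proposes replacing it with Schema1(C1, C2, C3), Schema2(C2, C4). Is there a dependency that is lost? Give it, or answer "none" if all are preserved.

none

C2 → C1 lies within Schema1.
C1, C2 → C4: restricted closure across fragments reaches C4.
C2, C3, C4 → C1: restricted closure across fragments reaches C1.
Every dependency is enforceable on the fragments, so the decomposition is dependency-preserving.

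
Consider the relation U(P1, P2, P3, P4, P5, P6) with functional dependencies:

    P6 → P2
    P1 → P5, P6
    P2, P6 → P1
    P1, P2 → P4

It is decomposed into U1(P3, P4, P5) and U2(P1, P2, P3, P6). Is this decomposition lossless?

No

Common attributes: U1 ∩ U2 = {P3}.
No dependency enlarges {P3}, so (P3)⁺ = {P3}.
The closure contains neither all of U1 = {P3, P4, P5} nor all of U2 = {P1, P2, P3, P6}, so the common attributes are not a superkey of either fragment. The join is lossy.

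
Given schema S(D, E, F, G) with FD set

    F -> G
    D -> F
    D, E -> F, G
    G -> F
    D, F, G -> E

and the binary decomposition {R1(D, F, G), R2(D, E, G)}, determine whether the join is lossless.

Yes

Common attributes: R1 ∩ R2 = {D, G}.
Closure of {D, G}: D → F applies, adding F; D, F, G → E applies, adding E. So (D, G)⁺ = {D, E, F, G}.
This closure contains every attribute of R1, so R1 ∩ R2 → R1. The join is lossless.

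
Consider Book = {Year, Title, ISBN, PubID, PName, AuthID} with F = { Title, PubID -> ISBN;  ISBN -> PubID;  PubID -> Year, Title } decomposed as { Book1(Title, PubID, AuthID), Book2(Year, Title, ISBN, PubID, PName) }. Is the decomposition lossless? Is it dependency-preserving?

Lossless test: (Title, PubID)⁺ = {Year, Title, ISBN, PubID}, which is a superkey of neither fragment — lossy.
Dependency preservation: every FD's attributes lie within a single fragment, so each can be enforced locally — preserved.

lossy but dependency-preserving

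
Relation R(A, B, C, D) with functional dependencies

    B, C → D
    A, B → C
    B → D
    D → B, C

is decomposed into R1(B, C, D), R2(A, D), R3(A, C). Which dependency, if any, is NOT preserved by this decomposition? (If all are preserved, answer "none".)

none

B, C → D lies within R1.
A, B → C: restricted closure across fragments reaches C.
B → D lies within R1.
D → B, C lies within R1.
Every dependency is enforceable on the fragments, so the decomposition is dependency-preserving.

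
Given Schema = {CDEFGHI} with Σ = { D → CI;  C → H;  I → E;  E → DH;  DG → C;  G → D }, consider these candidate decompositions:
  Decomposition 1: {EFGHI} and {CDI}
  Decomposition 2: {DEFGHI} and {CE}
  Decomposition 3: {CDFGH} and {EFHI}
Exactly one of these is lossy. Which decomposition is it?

Decomposition 1: common = {I}, closure = {CDEHI} → lossless.
Decomposition 2: common = {E}, closure = {CDEHI} → lossless.
Decomposition 3: common = {FH}, closure = {FH} → lossy.

Decomposition 3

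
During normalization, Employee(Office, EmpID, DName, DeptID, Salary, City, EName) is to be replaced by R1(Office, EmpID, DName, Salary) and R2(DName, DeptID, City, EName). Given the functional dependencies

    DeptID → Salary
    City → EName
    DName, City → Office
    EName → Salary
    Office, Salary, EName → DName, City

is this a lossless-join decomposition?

Common attributes: R1 ∩ R2 = {DName}.
No dependency enlarges {DName}, so (DName)⁺ = {DName}.
The closure contains neither all of R1 = {Office, EmpID, DName, Salary} nor all of R2 = {DName, DeptID, City, EName}, so the common attributes are not a superkey of either fragment. The join is lossy.

No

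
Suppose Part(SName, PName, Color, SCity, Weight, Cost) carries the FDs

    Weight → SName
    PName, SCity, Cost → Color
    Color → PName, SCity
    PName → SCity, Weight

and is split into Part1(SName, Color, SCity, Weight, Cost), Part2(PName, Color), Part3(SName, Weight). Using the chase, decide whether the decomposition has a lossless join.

Chase test. Columns are SName, PName, Color, SCity, Weight, Cost; row i has aⱼ where attribute j ∈ Parti, else bᵢⱼ.
Initial tableau (one row per fragment):
  row 1: a1 b12 a3 a4 a5 a6
  row 2: b21 a2 a3 b24 b25 b26
  row 3: a1 b32 b33 b34 a5 b36
Rows 1 and 2 agree on Color; apply Color→PName, SCity and equate their PName, SCity entries.
Rows 1 and 2 agree on PName; apply PName→SCity, Weight and equate their SCity, Weight entries.
Rows 1 and 2 agree on Weight; apply Weight→SName and equate their SName entries.
Row 1 is now all distinguished symbols — the join is lossless.

Yes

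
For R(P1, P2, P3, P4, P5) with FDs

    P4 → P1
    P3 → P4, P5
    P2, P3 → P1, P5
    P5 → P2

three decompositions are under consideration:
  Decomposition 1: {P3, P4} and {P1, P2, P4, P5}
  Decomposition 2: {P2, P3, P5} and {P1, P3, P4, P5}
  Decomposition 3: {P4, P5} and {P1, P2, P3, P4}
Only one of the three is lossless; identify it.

Decomposition 1: common = {P4}, closure = {P1, P4} → lossy.
Decomposition 2: common = {P3, P5}, closure = {P1, P2, P3, P4, P5} → lossless.
Decomposition 3: common = {P4}, closure = {P1, P4} → lossy.

Decomposition 2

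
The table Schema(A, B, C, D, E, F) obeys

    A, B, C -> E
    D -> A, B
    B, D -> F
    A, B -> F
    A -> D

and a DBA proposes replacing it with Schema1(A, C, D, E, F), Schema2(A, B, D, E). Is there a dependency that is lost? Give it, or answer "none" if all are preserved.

none

A, B, C → E: restricted closure across fragments reaches E.
D → A, B lies within Schema2.
B, D → F: restricted closure across fragments reaches F.
A, B → F: restricted closure across fragments reaches F.
A → D lies within Schema1.
Every dependency is enforceable on the fragments, so the decomposition is dependency-preserving.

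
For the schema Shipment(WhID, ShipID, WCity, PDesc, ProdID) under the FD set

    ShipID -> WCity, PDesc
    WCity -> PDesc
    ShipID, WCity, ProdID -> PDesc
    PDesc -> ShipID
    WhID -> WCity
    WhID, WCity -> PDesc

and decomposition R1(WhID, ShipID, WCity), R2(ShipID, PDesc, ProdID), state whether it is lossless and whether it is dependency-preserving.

lossy but dependency-preserving

Lossless test: (ShipID)⁺ = {ShipID, WCity, PDesc}, which is a superkey of neither fragment — lossy.
Dependency preservation: ShipID → WCity, PDesc; WCity → PDesc; ShipID, WCity, ProdID → PDesc; WhID, WCity → PDesc are not contained in any single fragment, but the restricted closure of each left-hand side across the fragments still reaches the right-hand side; the remaining FDs each lie inside some fragment. All dependencies are preserved.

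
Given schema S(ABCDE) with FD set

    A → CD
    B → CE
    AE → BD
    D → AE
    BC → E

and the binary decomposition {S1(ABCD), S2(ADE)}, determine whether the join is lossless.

Common attributes: S1 ∩ S2 = {AD}.
Closure of {AD}: A → CD applies, adding C; D → AE applies, adding E; AE → BD applies, adding B. So (AD)⁺ = {ABCDE}.
This closure contains every attribute of S1, so S1 ∩ S2 → S1. The join is lossless.

Yes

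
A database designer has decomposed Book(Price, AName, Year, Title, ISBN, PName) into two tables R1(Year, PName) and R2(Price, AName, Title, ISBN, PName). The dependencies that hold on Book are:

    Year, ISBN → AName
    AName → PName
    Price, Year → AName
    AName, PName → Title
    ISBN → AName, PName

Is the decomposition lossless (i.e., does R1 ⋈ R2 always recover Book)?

Common attributes: R1 ∩ R2 = {PName}.
No dependency enlarges {PName}, so (PName)⁺ = {PName}.
The closure contains neither all of R1 = {Year, PName} nor all of R2 = {Price, AName, Title, ISBN, PName}, so the common attributes are not a superkey of either fragment. The join is lossy.

No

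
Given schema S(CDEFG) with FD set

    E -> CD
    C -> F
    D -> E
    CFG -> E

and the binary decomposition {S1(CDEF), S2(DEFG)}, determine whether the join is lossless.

Common attributes: S1 ∩ S2 = {DEF}.
Closure of {DEF}: E → CD applies, adding C. So (DEF)⁺ = {CDEF}.
This closure contains every attribute of S1, so S1 ∩ S2 → S1. The join is lossless.

Yes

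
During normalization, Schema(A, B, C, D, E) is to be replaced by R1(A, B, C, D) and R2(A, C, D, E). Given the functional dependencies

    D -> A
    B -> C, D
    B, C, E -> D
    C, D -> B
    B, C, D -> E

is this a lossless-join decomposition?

Common attributes: R1 ∩ R2 = {A, C, D}.
Closure of {A, C, D}: C, D → B applies, adding B; B, C, D → E applies, adding E. So (A, C, D)⁺ = {A, B, C, D, E}.
This closure contains every attribute of R1, so R1 ∩ R2 → R1. The join is lossless.

Yes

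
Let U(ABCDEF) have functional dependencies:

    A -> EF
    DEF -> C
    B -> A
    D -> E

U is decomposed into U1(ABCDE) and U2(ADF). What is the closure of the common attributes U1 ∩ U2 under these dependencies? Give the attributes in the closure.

ACDEF

U1 ∩ U2 = {AD}.
A → EF applies, adding EF
DEF → C applies, adding C
Closure: {ACDEF}.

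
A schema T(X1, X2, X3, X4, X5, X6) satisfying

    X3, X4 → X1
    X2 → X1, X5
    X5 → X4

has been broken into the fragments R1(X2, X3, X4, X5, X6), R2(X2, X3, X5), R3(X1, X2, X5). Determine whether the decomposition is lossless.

Chase test. Columns are X1, X2, X3, X4, X5, X6; row i has aⱼ where attribute j ∈ Ri, else bᵢⱼ.
Initial tableau (one row per fragment):
  row 1: b11 a2 a3 a4 a5 a6
  row 2: b21 a2 a3 b24 a5 b26
  row 3: a1 a2 b33 b34 a5 b36
Rows 1 and 2 agree on X2; apply X2→X1, X5 and equate their X1, X5 entries.
Rows 1 and 3 agree on X2; apply X2→X1, X5 and equate their X1, X5 entries.
Rows 1 and 2 agree on X5; apply X5→X4 and equate their X4 entries.
Rows 1 and 3 agree on X5; apply X5→X4 and equate their X4 entries.
Row 1 is now all distinguished symbols — the join is lossless.

Yes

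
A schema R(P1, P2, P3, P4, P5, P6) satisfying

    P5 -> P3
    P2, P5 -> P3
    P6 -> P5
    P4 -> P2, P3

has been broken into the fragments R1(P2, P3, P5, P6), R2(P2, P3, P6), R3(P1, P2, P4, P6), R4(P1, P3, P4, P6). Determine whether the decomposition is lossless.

Chase test. Columns are P1, P2, P3, P4, P5, P6; row i has aⱼ where attribute j ∈ Ri, else bᵢⱼ.
Initial tableau (one row per fragment):
  row 1: b11 a2 a3 b14 a5 a6
  row 2: b21 a2 a3 b24 b25 a6
  row 3: a1 a2 b33 a4 b35 a6
  row 4: a1 b42 a3 a4 b45 a6
Rows 1 and 2 agree on P6; apply P6→P5 and equate their P5 entries.
Rows 1 and 3 agree on P6; apply P6→P5 and equate their P5 entries.
Rows 1 and 4 agree on P6; apply P6→P5 and equate their P5 entries.
Rows 3 and 4 agree on P4; apply P4→P2, P3 and equate their P2, P3 entries.
Row 3 is now all distinguished symbols — the join is lossless.

Yes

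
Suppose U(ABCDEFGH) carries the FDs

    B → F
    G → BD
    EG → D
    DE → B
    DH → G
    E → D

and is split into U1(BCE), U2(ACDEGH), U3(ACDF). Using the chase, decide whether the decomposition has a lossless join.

No

Chase test. Columns are ABCDEFGH; row i has aⱼ where attribute j ∈ Ui, else bᵢⱼ.
Initial tableau (one row per fragment):
  row 1: b11 a2 a3 b14 a5 b16 b17 b18
  row 2: a1 b22 a3 a4 a5 b26 a7 a8
  row 3: a1 b32 a3 a4 b35 a6 b37 b38
Rows 1 and 2 agree on E; apply E→D and equate their D entries.
Rows 1 and 2 agree on DE; apply DE→B and equate their B entries.
Rows 1 and 2 agree on B; apply B→F and equate their F entries.
No row becomes fully distinguished — the join is lossy.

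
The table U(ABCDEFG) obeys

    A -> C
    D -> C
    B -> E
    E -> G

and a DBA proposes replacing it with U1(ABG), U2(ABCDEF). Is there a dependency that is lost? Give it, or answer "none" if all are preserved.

E -> G

Check E → G: no single fragment contains all of {EG}, and the restricted closure of {E} across the fragments never reaches {G}.
A → C is preserved.
D → C is preserved.
B → E is preserved.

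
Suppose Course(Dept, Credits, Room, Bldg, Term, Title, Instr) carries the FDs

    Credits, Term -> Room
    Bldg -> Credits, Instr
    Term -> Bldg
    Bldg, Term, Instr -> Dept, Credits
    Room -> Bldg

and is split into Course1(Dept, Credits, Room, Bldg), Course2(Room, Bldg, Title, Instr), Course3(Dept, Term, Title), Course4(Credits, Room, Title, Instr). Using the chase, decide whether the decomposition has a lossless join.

No

Chase test. Columns are Dept, Credits, Room, Bldg, Term, Title, Instr; row i has aⱼ where attribute j ∈ Coursei, else bᵢⱼ.
Initial tableau (one row per fragment):
  row 1: a1 a2 a3 a4 b15 b16 b17
  row 2: b21 b22 a3 a4 b25 a6 a7
  row 3: a1 b32 b33 b34 a5 a6 b37
  row 4: b41 a2 a3 b44 b45 a6 a7
Rows 1 and 2 agree on Bldg; apply Bldg→Credits, Instr and equate their Credits, Instr entries.
Rows 1 and 4 agree on Room; apply Room→Bldg and equate their Bldg entries.
No row becomes fully distinguished — the join is lossy.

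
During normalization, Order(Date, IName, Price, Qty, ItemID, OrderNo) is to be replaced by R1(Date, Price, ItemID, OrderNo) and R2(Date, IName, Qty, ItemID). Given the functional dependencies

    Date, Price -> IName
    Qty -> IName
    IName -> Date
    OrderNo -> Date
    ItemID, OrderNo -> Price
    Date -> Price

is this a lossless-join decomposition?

Common attributes: R1 ∩ R2 = {Date, ItemID}.
Closure of {Date, ItemID}: Date → Price applies, adding Price; Date, Price → IName applies, adding IName. So (Date, ItemID)⁺ = {Date, IName, Price, ItemID}.
The closure contains neither all of R1 = {Date, Price, ItemID, OrderNo} nor all of R2 = {Date, IName, Qty, ItemID}, so the common attributes are not a superkey of either fragment. The join is lossy.

No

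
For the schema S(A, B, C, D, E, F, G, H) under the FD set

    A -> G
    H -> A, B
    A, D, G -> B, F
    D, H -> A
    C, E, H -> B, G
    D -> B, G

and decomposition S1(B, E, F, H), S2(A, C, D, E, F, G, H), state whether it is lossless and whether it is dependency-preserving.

Lossless test: (E, F, H)⁺ = {A, B, E, F, G, H}, which contains all of one fragment — lossless.
Dependency preservation: the restricted closure of {A, D, G} across the fragments never reaches {B, F}, so A, D, G → B, F cannot be enforced without a join — not preserved.

lossless but not dependency-preserving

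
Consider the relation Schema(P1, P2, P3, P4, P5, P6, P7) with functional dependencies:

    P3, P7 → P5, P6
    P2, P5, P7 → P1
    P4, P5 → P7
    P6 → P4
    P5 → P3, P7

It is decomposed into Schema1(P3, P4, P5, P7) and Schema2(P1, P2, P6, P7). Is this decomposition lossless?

No

Common attributes: Schema1 ∩ Schema2 = {P7}.
No dependency enlarges {P7}, so (P7)⁺ = {P7}.
The closure contains neither all of Schema1 = {P3, P4, P5, P7} nor all of Schema2 = {P1, P2, P6, P7}, so the common attributes are not a superkey of either fragment. The join is lossy.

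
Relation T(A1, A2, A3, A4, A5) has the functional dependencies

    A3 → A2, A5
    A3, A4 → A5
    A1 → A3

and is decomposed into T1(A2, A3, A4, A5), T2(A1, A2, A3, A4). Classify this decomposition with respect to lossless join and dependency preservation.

Lossless test: (A2, A3, A4)⁺ = {A2, A3, A4, A5}, which contains all of one fragment — lossless.
Dependency preservation: every FD's attributes lie within a single fragment, so each can be enforced locally — preserved.

lossless and dependency-preserving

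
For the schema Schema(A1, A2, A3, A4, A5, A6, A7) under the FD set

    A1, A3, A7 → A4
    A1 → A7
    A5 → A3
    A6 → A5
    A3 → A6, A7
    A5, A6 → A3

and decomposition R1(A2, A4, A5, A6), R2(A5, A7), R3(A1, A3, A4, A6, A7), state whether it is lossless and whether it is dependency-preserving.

lossy but dependency-preserving

Lossless test (chase): Rows 1 and 2 agree on A5; apply A5→A3 and equate their A3 entries. Rows 1 and 3 agree on A6; apply A6→A5 and equate their A5 entries. Rows 1 and 2 agree on A3; apply A3→A6, A7 and equate their A6, A7 entries. Rows 1 and 3 agree on A5, A6; apply A5, A6→A3 and equate their A3 entries. No row becomes fully distinguished — the join is lossy.
Dependency preservation: A5 → A3; A5, A6 → A3 are not contained in any single fragment, but the restricted closure of each left-hand side across the fragments still reaches the right-hand side; the remaining FDs each lie inside some fragment. All dependencies are preserved.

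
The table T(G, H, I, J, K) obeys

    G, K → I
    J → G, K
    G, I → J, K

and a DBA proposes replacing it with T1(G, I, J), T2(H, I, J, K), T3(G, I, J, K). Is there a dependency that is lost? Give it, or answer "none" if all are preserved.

none

G, K → I lies within T3.
J → G, K lies within T3.
G, I → J, K lies within T3.
Every dependency is enforceable on the fragments, so the decomposition is dependency-preserving.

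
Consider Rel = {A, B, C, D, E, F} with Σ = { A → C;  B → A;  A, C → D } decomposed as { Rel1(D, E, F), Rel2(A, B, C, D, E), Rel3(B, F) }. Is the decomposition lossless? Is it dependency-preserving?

Lossless test (chase): Rows 2 and 3 agree on B; apply B→A and equate their A entries. Rows 2 and 3 agree on A; apply A→C and equate their C entries. Rows 2 and 3 agree on A, C; apply A, C→D and equate their D entries. No row becomes fully distinguished — the join is lossy.
Dependency preservation: every FD's attributes lie within a single fragment, so each can be enforced locally — preserved.

lossy but dependency-preserving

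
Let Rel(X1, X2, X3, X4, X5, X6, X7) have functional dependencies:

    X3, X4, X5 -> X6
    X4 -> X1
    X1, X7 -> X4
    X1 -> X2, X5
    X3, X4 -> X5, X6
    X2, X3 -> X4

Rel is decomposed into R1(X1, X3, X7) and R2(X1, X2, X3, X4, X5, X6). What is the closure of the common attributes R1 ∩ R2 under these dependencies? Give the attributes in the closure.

X1, X2, X3, X4, X5, X6

R1 ∩ R2 = {X1, X3}.
X1 → X2, X5 applies, adding X2, X5
X2, X3 → X4 applies, adding X4
X3, X4, X5 → X6 applies, adding X6
Closure: {X1, X2, X3, X4, X5, X6}.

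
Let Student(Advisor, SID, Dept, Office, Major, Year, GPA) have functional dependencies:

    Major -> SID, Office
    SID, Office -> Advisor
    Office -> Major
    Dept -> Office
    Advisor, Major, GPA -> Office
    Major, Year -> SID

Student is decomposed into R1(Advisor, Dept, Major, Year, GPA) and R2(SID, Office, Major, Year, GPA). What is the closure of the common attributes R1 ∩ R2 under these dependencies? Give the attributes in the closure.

Advisor, SID, Office, Major, Year, GPA

R1 ∩ R2 = {Major, Year, GPA}.
Major → SID, Office applies, adding SID, Office
SID, Office → Advisor applies, adding Advisor
Closure: {Advisor, SID, Office, Major, Year, GPA}.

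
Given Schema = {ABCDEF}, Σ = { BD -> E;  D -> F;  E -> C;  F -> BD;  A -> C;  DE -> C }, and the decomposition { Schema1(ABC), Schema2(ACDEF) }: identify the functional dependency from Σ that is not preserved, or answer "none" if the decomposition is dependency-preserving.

Check F → BD: no single fragment contains all of {BDF}, and the restricted closure of {F} across the fragments never reaches {BD}.
BD → E is preserved.
D → F is preserved.
E → C is preserved.
A → C is preserved.
DE → C is preserved.

F -> BD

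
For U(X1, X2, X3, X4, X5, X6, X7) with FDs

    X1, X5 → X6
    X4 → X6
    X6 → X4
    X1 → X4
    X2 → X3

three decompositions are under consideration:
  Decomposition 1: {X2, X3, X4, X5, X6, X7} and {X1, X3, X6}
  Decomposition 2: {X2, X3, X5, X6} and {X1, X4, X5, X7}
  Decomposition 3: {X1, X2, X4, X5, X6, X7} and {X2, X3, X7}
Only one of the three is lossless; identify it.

Decomposition 1: common = {X3, X6}, closure = {X3, X4, X6} → lossy.
Decomposition 2: common = {X5}, closure = {X5} → lossy.
Decomposition 3: common = {X2, X7}, closure = {X2, X3, X7} → lossless.

Decomposition 3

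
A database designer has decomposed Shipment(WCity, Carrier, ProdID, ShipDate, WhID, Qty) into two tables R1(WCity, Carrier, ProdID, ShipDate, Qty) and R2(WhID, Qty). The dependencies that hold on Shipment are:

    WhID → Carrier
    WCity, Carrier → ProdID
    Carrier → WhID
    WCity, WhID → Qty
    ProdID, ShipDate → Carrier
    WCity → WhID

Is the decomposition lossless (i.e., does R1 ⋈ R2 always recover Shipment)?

Common attributes: R1 ∩ R2 = {Qty}.
No dependency enlarges {Qty}, so (Qty)⁺ = {Qty}.
The closure contains neither all of R1 = {WCity, Carrier, ProdID, ShipDate, Qty} nor all of R2 = {WhID, Qty}, so the common attributes are not a superkey of either fragment. The join is lossy.

No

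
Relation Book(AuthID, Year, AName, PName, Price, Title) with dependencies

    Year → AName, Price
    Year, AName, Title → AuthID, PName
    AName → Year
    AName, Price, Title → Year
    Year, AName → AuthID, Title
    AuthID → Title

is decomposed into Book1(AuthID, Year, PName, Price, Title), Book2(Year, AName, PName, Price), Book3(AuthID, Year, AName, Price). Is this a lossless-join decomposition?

Yes

Chase test. Columns are AuthID, Year, AName, PName, Price, Title; row i has aⱼ where attribute j ∈ Booki, else bᵢⱼ.
Initial tableau (one row per fragment):
  row 1: a1 a2 b13 a4 a5 a6
  row 2: b21 a2 a3 a4 a5 b26
  row 3: a1 a2 a3 b34 a5 b36
Rows 1 and 2 agree on Year; apply Year→AName, Price and equate their AName, Price entries.
Rows 1 and 2 agree on Year, AName; apply Year, AName→AuthID, Title and equate their AuthID, Title entries.
Rows 1 and 3 agree on Year, AName; apply Year, AName→AuthID, Title and equate their AuthID, Title entries.
Rows 1 and 3 agree on Year, AName, Title; apply Year, AName, Title→AuthID, PName and equate their AuthID, PName entries.
Row 1 is now all distinguished symbols — the join is lossless.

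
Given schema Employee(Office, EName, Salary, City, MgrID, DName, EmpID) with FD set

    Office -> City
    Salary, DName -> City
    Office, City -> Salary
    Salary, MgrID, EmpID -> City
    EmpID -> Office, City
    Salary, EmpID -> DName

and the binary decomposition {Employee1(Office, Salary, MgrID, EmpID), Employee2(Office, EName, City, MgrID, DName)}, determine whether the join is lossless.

No

Common attributes: Employee1 ∩ Employee2 = {Office, MgrID}.
Closure of {Office, MgrID}: Office → City applies, adding City; Office, City → Salary applies, adding Salary. So (Office, MgrID)⁺ = {Office, Salary, City, MgrID}.
The closure contains neither all of Employee1 = {Office, Salary, MgrID, EmpID} nor all of Employee2 = {Office, EName, City, MgrID, DName}, so the common attributes are not a superkey of either fragment. The join is lossy.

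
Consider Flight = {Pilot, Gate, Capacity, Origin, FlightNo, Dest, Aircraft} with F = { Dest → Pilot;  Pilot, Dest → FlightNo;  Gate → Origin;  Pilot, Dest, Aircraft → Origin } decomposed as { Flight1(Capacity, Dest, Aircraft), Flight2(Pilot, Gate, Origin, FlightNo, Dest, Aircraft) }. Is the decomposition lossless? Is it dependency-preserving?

Lossless test: (Dest, Aircraft)⁺ = {Pilot, Origin, FlightNo, Dest, Aircraft}, which is a superkey of neither fragment — lossy.
Dependency preservation: every FD's attributes lie within a single fragment, so each can be enforced locally — preserved.

lossy but dependency-preserving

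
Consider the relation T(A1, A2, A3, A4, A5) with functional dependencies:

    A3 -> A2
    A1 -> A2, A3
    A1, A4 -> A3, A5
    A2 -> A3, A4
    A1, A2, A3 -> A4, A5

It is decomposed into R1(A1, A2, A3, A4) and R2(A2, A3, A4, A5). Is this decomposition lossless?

Common attributes: R1 ∩ R2 = {A2, A3, A4}.
No dependency enlarges {A2, A3, A4}, so (A2, A3, A4)⁺ = {A2, A3, A4}.
The closure contains neither all of R1 = {A1, A2, A3, A4} nor all of R2 = {A2, A3, A4, A5}, so the common attributes are not a superkey of either fragment. The join is lossy.

No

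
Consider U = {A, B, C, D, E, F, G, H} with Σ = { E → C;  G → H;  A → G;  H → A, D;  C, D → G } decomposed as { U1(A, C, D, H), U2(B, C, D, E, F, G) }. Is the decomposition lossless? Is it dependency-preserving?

lossless but not dependency-preserving

Lossless test: (C, D)⁺ = {A, C, D, G, H}, which contains all of one fragment — lossless.
Dependency preservation: the restricted closure of {G} across the fragments never reaches {H}, so G → H cannot be enforced without a join — not preserved.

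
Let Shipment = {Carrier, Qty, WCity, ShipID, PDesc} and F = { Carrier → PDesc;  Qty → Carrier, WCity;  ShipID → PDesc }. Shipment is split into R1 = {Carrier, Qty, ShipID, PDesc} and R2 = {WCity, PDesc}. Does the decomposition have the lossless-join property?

No

Common attributes: R1 ∩ R2 = {PDesc}.
No dependency enlarges {PDesc}, so (PDesc)⁺ = {PDesc}.
The closure contains neither all of R1 = {Carrier, Qty, ShipID, PDesc} nor all of R2 = {WCity, PDesc}, so the common attributes are not a superkey of either fragment. The join is lossy.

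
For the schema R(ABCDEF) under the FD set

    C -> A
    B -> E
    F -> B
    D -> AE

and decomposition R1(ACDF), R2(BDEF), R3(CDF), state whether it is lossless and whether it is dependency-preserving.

Lossless test (chase): Rows 1 and 3 agree on C; apply C→A and equate their A entries. Rows 1 and 2 agree on F; apply F→B and equate their B entries. Rows 1 and 3 agree on F; apply F→B and equate their B entries. Rows 1 and 2 agree on D; apply D→AE and equate their AE entries. Rows 1 and 3 agree on D; apply D→AE and equate their AE entries. Row 1 is now all distinguished symbols — the join is lossless.
Dependency preservation: D → AE is not contained in any single fragment, but the restricted closure of its left-hand side across the fragments still reaches the right-hand side; the remaining FDs each lie inside some fragment. All dependencies are preserved.

lossless and dependency-preserving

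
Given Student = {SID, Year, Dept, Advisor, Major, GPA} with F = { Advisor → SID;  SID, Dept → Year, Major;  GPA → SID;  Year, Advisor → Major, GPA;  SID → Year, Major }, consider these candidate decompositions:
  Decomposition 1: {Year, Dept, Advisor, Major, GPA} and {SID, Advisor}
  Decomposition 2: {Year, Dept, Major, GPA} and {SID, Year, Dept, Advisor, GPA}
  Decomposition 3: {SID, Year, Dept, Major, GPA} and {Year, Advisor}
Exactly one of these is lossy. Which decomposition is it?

Decomposition 3

Decomposition 1: common = {Advisor}, closure = {SID, Year, Advisor, Major, GPA} → lossless.
Decomposition 2: common = {Year, Dept, GPA}, closure = {SID, Year, Dept, Major, GPA} → lossless.
Decomposition 3: common = {Year}, closure = {Year} → lossy.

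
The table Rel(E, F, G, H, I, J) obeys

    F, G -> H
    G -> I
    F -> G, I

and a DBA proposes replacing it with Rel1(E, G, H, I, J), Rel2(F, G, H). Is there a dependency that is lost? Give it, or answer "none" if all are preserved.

F, G → H lies within Rel2.
G → I lies within Rel1.
F → G, I: restricted closure across fragments reaches G, I.
Every dependency is enforceable on the fragments, so the decomposition is dependency-preserving.

none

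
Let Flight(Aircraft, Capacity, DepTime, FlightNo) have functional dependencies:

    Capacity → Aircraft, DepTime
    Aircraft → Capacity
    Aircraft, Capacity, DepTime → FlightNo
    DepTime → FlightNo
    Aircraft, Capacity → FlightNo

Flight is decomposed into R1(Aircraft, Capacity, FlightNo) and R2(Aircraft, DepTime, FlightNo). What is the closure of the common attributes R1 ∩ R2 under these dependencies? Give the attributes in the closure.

R1 ∩ R2 = {Aircraft, FlightNo}.
Aircraft → Capacity applies, adding Capacity
Capacity → Aircraft, DepTime applies, adding DepTime
Closure: {Aircraft, Capacity, DepTime, FlightNo}.

Aircraft, Capacity, DepTime, FlightNo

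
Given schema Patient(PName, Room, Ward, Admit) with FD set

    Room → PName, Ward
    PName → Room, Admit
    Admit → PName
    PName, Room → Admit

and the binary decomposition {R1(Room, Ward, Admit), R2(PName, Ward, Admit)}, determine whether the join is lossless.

Yes

Common attributes: R1 ∩ R2 = {Ward, Admit}.
Closure of {Ward, Admit}: Admit → PName applies, adding PName; PName → Room, Admit applies, adding Room. So (Ward, Admit)⁺ = {PName, Room, Ward, Admit}.
This closure contains every attribute of R1, so R1 ∩ R2 → R1. The join is lossless.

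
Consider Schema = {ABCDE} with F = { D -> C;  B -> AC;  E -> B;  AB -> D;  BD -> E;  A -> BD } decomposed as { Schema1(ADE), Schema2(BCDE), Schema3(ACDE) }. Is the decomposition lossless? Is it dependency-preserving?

Lossless test (chase): Rows 1 and 2 agree on D; apply D→C and equate their C entries. Rows 1 and 2 agree on E; apply E→B and equate their B entries. Rows 1 and 3 agree on E; apply E→B and equate their B entries. Rows 1 and 2 agree on B; apply B→AC and equate their AC entries. Row 1 is now all distinguished symbols — the join is lossless.
Dependency preservation: B → AC; AB → D; A → BD are not contained in any single fragment, but the restricted closure of each left-hand side across the fragments still reaches the right-hand side; the remaining FDs each lie inside some fragment. All dependencies are preserved.

lossless and dependency-preserving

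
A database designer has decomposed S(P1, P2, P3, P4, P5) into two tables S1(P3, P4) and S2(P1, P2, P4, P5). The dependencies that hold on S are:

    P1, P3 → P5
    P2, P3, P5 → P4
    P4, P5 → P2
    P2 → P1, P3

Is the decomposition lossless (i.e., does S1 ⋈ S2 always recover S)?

Common attributes: S1 ∩ S2 = {P4}.
No dependency enlarges {P4}, so (P4)⁺ = {P4}.
The closure contains neither all of S1 = {P3, P4} nor all of S2 = {P1, P2, P4, P5}, so the common attributes are not a superkey of either fragment. The join is lossy.

No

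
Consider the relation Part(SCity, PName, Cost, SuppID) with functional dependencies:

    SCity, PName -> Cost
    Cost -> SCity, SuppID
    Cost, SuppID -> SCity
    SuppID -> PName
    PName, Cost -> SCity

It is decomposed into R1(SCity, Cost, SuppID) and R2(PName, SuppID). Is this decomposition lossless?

Common attributes: R1 ∩ R2 = {SuppID}.
Closure of {SuppID}: SuppID → PName applies, adding PName. So (SuppID)⁺ = {PName, SuppID}.
This closure contains every attribute of R2, so R1 ∩ R2 → R2. The join is lossless.

Yes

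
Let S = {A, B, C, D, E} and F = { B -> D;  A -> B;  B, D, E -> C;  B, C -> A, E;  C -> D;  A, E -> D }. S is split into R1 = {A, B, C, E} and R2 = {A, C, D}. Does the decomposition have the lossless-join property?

Yes

Common attributes: R1 ∩ R2 = {A, C}.
Closure of {A, C}: A → B applies, adding B; B, C → A, E applies, adding E; C → D applies, adding D. So (A, C)⁺ = {A, B, C, D, E}.
This closure contains every attribute of R1, so R1 ∩ R2 → R1. The join is lossless.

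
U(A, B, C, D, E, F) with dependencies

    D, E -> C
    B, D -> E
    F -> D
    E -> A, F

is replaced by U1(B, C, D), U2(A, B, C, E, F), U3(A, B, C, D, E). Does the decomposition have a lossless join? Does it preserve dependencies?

Lossless test (chase): Rows 1 and 3 agree on B, D; apply B, D→E and equate their E entries. Rows 1 and 2 agree on E; apply E→A, F and equate their A, F entries. Rows 1 and 3 agree on E; apply E→A, F and equate their A, F entries. Rows 1 and 2 agree on F; apply F→D and equate their D entries. Row 1 is now all distinguished symbols — the join is lossless.
Dependency preservation: the restricted closure of {F} across the fragments never reaches {D}, so F → D cannot be enforced without a join — not preserved.

lossless but not dependency-preserving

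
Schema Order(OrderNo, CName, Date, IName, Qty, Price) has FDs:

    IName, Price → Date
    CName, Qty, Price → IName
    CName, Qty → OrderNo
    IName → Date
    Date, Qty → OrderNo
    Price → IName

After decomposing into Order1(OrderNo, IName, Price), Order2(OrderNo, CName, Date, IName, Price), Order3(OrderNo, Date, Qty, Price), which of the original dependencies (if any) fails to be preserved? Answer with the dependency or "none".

CName, Qty → OrderNo

Check CName, Qty → OrderNo: no single fragment contains all of {OrderNo, CName, Qty}, and the restricted closure of {CName, Qty} across the fragments never reaches {OrderNo}.
IName, Price → Date is preserved.
CName, Qty, Price → IName is preserved.
IName → Date is preserved.
Date, Qty → OrderNo is preserved.
Price → IName is preserved.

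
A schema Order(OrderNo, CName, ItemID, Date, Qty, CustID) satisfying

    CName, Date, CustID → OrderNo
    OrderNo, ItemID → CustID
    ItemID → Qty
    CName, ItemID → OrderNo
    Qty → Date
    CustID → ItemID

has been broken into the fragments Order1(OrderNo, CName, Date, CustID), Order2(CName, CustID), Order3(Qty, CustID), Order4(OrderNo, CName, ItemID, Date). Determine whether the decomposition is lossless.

No

Chase test. Columns are OrderNo, CName, ItemID, Date, Qty, CustID; row i has aⱼ where attribute j ∈ Orderi, else bᵢⱼ.
Initial tableau (one row per fragment):
  row 1: a1 a2 b13 a4 b15 a6
  row 2: b21 a2 b23 b24 b25 a6
  row 3: b31 b32 b33 b34 a5 a6
  row 4: a1 a2 a3 a4 b45 b46
Rows 1 and 2 agree on CustID; apply CustID→ItemID and equate their ItemID entries.
Rows 1 and 3 agree on CustID; apply CustID→ItemID and equate their ItemID entries.
Rows 1 and 2 agree on ItemID; apply ItemID→Qty and equate their Qty entries.
Rows 1 and 3 agree on ItemID; apply ItemID→Qty and equate their Qty entries.
Rows 1 and 2 agree on CName, ItemID; apply CName, ItemID→OrderNo and equate their OrderNo entries.
Rows 1 and 2 agree on Qty; apply Qty→Date and equate their Date entries.
Rows 1 and 3 agree on Qty; apply Qty→Date and equate their Date entries.
No row becomes fully distinguished — the join is lossy.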